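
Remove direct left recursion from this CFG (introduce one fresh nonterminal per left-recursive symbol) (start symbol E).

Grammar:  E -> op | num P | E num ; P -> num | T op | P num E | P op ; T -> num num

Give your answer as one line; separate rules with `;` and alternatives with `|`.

E -> op E' | num P E'; P -> num P' | T op P'; T -> num num; E' -> num E' | ε; P' -> num E P' | op P' | ε

Directly left-recursive nonterminals: E, P.
For E: α = {num}, β = {op, num P}. Rewrite as E → β E' and E' → α E' | ε.
For P: α = {num E, op}, β = {num, T op}. Rewrite as P → β P' and P' → α P' | ε.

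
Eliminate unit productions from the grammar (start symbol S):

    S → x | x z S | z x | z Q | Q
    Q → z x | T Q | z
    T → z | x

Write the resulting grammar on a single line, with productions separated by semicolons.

Unit pairs: S ⇒* {Q}.
For every A with A ⇒* B via unit rules, add B's non-unit alternatives to A; then delete every rule of the form X → Y.

S → x | x z S | z x | z Q | T Q | z; Q → z x | T Q | z; T → z | x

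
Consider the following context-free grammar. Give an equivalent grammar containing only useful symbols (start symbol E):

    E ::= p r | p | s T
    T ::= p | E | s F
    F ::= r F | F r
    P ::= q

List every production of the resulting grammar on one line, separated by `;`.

E ::= p r | p | s T; T ::= p | E

Generating nonterminals: {E, P, T}.
Reachable from E after that: {E, T}.
Removed useless symbols: {F, P} and every production mentioning them.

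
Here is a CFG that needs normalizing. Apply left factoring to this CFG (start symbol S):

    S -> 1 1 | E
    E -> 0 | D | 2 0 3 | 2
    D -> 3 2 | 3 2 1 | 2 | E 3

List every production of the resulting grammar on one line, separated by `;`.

S -> 1 1 | E; E -> 0 | D | 2 E'; D -> 2 | E 3 | 3 2 D'; E' -> 0 3 | ε; D' -> ε | 1

E has alternatives sharing prefix '2': factor to E → 2 E' with E' → 0 3 | ε.
D has alternatives sharing prefix '3 2': factor to D → 3 2 D' with D' → ε | 1.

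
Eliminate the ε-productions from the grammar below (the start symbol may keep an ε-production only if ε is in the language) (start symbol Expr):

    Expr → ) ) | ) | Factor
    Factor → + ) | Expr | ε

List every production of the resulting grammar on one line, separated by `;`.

Expr → ) ) | ) | Factor | ε; Factor → + ) | Expr

Nullable set = {Expr, Factor}.
ε ∈ L(G) since Expr is nullable, so keep Expr → ε.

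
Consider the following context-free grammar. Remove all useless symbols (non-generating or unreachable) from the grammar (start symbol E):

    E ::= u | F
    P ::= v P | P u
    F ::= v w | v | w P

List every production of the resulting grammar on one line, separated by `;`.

E ::= u | F; F ::= v w | v

Generating nonterminals: {E, F}.
Reachable from E after that: {E, F}.
Removed useless symbols: {P} and every production mentioning them.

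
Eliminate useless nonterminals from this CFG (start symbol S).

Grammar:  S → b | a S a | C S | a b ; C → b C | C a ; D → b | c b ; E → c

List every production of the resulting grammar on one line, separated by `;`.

S → b | a S a | a b

Generating nonterminals: {D, E, S}.
Reachable from S after that: {S}.
Removed useless symbols: {C, D, E} and every production mentioning them.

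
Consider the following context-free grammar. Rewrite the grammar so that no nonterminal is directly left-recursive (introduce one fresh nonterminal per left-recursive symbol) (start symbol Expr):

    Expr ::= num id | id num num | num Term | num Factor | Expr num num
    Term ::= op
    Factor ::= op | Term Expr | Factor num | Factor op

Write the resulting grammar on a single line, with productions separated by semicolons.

Expr, Factor are directly left-recursive.
For Expr: α = {num num}, β = {num id, id num num, num Term, num Factor}. Rewrite as Expr → β Expr1 and Expr1 → α Expr1 | ε.
For Factor: α = {num, op}, β = {op, Term Expr}. Rewrite as Factor → β Factor1 and Factor1 → α Factor1 | ε.

Expr ::= num id Expr1 | id num num Expr1 | num Term Expr1 | num Factor Expr1; Term ::= op; Factor ::= op Factor1 | Term Expr Factor1; Expr1 ::= num num Expr1 | ε; Factor1 ::= num Factor1 | op Factor1 | ε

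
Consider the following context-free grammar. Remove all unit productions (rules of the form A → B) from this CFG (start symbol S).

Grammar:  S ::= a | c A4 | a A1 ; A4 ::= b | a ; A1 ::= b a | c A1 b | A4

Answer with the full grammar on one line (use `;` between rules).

Unit pairs: A1 ⇒* {A4}.
For each unit pair (A, B), copy every non-unit production of B to A, then drop all unit productions.

S ::= a | c A4 | a A1; A4 ::= b | a; A1 ::= b | a | b a | c A1 b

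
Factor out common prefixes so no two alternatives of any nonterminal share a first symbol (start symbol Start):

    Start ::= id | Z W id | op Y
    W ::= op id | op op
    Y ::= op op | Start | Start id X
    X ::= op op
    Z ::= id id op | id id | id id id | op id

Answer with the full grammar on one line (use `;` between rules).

Start ::= id | Z W id | op Y; W ::= op W1; Y ::= op op | Start Y1; X ::= op op; Z ::= op id | id id Z1; W1 ::= id | op; Y1 ::= ε | id X; Z1 ::= op | ε | id

W has alternatives sharing prefix 'op': factor to W → op W1 with W1 → id | op.
Y has alternatives sharing prefix 'Start': factor to Y → Start Y1 with Y1 → ε | id X.
Z has alternatives sharing prefix 'id id': factor to Z → id id Z1 with Z1 → op | ε | id.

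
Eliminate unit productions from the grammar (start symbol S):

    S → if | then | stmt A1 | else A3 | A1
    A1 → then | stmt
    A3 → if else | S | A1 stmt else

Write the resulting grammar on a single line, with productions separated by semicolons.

Unit pairs: A3 ⇒* {A1, S}; S ⇒* {A1}.
For each unit pair (A, B), copy every non-unit production of B to A, then drop all unit productions.

S → then | stmt | if | stmt A1 | else A3; A1 → then | stmt; A3 → then | stmt | if | stmt A1 | else A3 | if else | A1 stmt else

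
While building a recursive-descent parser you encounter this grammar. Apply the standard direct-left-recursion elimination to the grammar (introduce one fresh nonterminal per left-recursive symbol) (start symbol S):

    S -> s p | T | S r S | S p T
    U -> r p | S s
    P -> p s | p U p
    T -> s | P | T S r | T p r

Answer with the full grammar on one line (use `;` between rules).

Left recursion appears on S, T.
For S: α = {r S, p T}, β = {s p, T}. Rewrite as S → β S' and S' → α S' | ε.
For T: α = {S r, p r}, β = {s, P}. Rewrite as T → β T' and T' → α T' | ε.

S -> s p S' | T S'; U -> r p | S s; P -> p s | p U p; T -> s T' | P T'; S' -> r S S' | p T S' | eps; T' -> S r T' | p r T' | eps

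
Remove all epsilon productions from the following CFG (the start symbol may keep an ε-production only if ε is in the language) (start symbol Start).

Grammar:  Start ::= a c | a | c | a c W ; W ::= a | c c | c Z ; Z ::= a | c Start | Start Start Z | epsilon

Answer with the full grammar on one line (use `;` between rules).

The nullable symbols are {Z}.
ε ∉ L(G), so no ε-production is kept.
For each production, add variants omitting each subset of nullable occurrences: W → c Z gives c Z | c. Z → Start Start Z gives Start Start Z | Start Start.

Start ::= a c | a | c | a c W; W ::= a | c c | c Z | c; Z ::= a | c Start | Start Start Z | Start Start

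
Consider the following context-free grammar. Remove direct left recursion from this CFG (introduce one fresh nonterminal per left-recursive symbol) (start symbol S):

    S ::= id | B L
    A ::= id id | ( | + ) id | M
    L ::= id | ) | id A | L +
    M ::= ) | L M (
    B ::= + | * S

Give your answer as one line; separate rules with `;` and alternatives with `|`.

S ::= id | B L; A ::= id id | ( | + ) id | M; L ::= id L' | ) L' | id A L'; M ::= ) | L M (; B ::= + | * S; L' ::= + L' | ε

L is directly left-recursive.
For L: α = {+}, β = {id, ), id A}. Rewrite as L → β L' and L' → α L' | ε.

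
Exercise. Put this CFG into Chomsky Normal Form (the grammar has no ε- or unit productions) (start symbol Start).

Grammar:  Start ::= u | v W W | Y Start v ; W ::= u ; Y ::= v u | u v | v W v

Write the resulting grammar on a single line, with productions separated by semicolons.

Introduce a nonterminal for each terminal appearing in a rule of length ≥ 2: X1 → v, X2 → u.
Binarize each right-hand side of length ≥ 3 by chaining fresh nonterminals (Y1, Y2, …): affected rules were Start → X1 W W; Start → Y Start X1; Y → X1 W X1.

Start ::= u | X1 Y1 | Y Y2; W ::= u; Y ::= X1 X2 | X2 X1 | X1 Y3; X1 ::= v; X2 ::= u; Y1 ::= W W; Y2 ::= Start X1; Y3 ::= W X1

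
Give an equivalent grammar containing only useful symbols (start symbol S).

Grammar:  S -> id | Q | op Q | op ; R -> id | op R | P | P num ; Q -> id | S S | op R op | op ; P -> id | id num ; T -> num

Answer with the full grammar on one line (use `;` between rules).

Generating nonterminals: {P, Q, R, S, T}.
Reachable from S after that: {P, Q, R, S}.
Removed useless symbols: {T} and every production mentioning them.

S -> id | Q | op Q | op; R -> id | op R | P | P num; Q -> id | S S | op R op | op; P -> id | id num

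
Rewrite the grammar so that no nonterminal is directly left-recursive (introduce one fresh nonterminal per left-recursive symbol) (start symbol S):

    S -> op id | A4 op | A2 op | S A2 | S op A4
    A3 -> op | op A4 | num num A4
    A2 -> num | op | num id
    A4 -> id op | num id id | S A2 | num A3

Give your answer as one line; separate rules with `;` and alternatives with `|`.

S -> op id S' | A4 op S' | A2 op S'; A3 -> op | op A4 | num num A4; A2 -> num | op | num id; A4 -> id op | num id id | S A2 | num A3; S' -> A2 S' | op A4 S' | ε

Left recursion appears on S.
For S: α = {A2, op A4}, β = {op id, A4 op, A2 op}. Rewrite as S → β S' and S' → α S' | ε.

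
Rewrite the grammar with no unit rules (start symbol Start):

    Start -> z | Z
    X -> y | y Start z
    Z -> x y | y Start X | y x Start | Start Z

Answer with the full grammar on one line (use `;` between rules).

Unit pairs: Start ⇒* {Z}.
Replace each nonterminal's rules with the union of the non-unit rules of every nonterminal it unit-derives.

Start -> x y | y Start X | y x Start | Start Z | z; X -> y | y Start z; Z -> x y | y Start X | y x Start | Start Z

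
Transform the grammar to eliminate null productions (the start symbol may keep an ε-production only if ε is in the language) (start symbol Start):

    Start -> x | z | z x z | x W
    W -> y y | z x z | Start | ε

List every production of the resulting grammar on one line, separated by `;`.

Nullable set = {W}.
ε ∉ L(G), so no ε-production is kept.

Start -> x | z | z x z | x W; W -> y y | z x z | Start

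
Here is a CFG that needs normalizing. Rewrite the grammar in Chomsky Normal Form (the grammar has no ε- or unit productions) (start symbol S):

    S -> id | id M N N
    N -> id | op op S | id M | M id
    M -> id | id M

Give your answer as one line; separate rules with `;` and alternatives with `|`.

Introduce a nonterminal for each terminal appearing in a rule of length ≥ 2: X1 → id, X2 → op.
Binarize each right-hand side of length ≥ 3 by chaining fresh nonterminals (Y1, Y2, …): affected rules were S → X1 M N N; N → X2 X2 S.

S -> id | X1 Y1; N -> id | X2 Y3 | X1 M | M X1; M -> id | X1 M; X1 -> id; X2 -> op; Y1 -> M Y2; Y2 -> N N; Y3 -> X2 S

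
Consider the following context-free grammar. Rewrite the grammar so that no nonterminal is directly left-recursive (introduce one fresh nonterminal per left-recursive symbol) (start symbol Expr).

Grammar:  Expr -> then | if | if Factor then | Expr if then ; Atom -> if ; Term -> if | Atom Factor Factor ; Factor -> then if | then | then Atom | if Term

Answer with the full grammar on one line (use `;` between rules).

Expr -> then Expr1 | if Expr1 | if Factor then Expr1; Atom -> if; Term -> if | Atom Factor Factor; Factor -> then if | then | then Atom | if Term; Expr1 -> if then Expr1 | ε

Directly left-recursive nonterminal: Expr.
For Expr: α = {if then}, β = {then, if, if Factor then}. Rewrite as Expr → β Expr1 and Expr1 → α Expr1 | ε.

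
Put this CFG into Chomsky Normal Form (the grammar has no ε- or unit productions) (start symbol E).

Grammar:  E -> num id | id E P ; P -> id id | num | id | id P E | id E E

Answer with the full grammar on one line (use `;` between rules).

Introduce a nonterminal for each terminal appearing in a rule of length ≥ 2: X1 → num, X2 → id.
Binarize each right-hand side of length ≥ 3 by chaining fresh nonterminals (Y1, Y2, …): affected rules were E → X2 E P; P → X2 P E; P → X2 E E.

E -> X1 X2 | X2 Y1; P -> X2 X2 | num | id | X2 Y2 | X2 Y3; X1 -> num; X2 -> id; Y1 -> E P; Y2 -> P E; Y3 -> E E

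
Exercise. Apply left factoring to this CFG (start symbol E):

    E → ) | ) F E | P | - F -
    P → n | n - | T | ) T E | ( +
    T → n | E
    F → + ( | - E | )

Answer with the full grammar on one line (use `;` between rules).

E has alternatives sharing prefix ')': factor to E → ) E' with E' → ε | F E.
P has alternatives sharing prefix 'n': factor to P → n P' with P' → ε | -.

E → P | - F - | ) E'; P → T | ) T E | ( + | n P'; T → n | E; F → + ( | - E | ); E' → ε | F E; P' → ε | -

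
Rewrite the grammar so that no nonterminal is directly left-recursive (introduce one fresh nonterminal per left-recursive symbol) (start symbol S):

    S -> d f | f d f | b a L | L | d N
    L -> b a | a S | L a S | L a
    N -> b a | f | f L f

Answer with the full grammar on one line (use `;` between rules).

L is directly left-recursive.
For L: α = {a S, a}, β = {b a, a S}. Rewrite as L → β L' and L' → α L' | ε.

S -> d f | f d f | b a L | L | d N; L -> b a L' | a S L'; N -> b a | f | f L f; L' -> a S L' | a L' | ε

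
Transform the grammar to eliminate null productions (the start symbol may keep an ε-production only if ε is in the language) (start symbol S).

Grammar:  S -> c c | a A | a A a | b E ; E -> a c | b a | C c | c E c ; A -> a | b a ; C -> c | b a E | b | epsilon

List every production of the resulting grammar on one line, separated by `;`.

Nullable set = {C}.
ε ∉ L(G), so no ε-production is kept.
Add the nullable-subset variants: E → C c gives C c | c.

S -> c c | a A | a A a | b E; E -> a c | b a | C c | c | c E c; A -> a | b a; C -> c | b a E | b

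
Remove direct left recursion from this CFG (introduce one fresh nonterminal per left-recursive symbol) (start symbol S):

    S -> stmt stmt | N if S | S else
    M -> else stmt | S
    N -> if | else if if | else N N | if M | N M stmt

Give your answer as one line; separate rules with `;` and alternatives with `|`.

S -> stmt stmt S' | N if S S'; M -> else stmt | S; N -> if N' | else if if N' | else N N N' | if M N'; S' -> else S' | ε; N' -> M stmt N' | ε

Directly left-recursive nonterminals: S, N.
For S: α = {else}, β = {stmt stmt, N if S}. Rewrite as S → β S' and S' → α S' | ε.
For N: α = {M stmt}, β = {if, else if if, else N N, if M}. Rewrite as N → β N' and N' → α N' | ε.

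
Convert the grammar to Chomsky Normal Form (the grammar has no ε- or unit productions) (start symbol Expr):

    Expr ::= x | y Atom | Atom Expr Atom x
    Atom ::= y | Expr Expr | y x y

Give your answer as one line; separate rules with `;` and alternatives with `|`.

Introduce a nonterminal for each terminal appearing in a rule of length ≥ 2: X1 → y, X2 → x.
Binarize each right-hand side of length ≥ 3 by chaining fresh nonterminals (Y1, Y2, …): affected rules were Expr → Atom Expr Atom X2; Atom → X1 X2 X1.

Expr ::= x | X1 Atom | Atom Y1; Atom ::= y | Expr Expr | X1 Y3; X1 ::= y; X2 ::= x; Y1 ::= Expr Y2; Y2 ::= Atom X2; Y3 ::= X2 X1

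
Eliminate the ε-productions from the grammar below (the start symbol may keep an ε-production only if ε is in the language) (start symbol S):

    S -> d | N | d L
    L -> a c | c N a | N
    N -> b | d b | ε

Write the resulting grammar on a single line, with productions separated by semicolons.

S -> d | N | d L | ε; L -> a c | c N a | c a | N; N -> b | d b

Nullable nonterminals: {L, N, S}.
ε ∈ L(G) since S is nullable, so keep S → ε.
For each production, add variants omitting each subset of nullable occurrences: L → c N a gives c N a | c a.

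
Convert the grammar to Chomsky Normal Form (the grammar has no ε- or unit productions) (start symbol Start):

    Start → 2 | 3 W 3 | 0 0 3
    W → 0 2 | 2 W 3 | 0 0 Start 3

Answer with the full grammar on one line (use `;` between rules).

Introduce a nonterminal for each terminal appearing in a rule of length ≥ 2: X1 → 3, X2 → 0, X3 → 2.
Binarize each right-hand side of length ≥ 3 by chaining fresh nonterminals (Y1, Y2, …): affected rules were Start → X1 W X1; Start → X2 X2 X1; W → X3 W X1; W → X2 X2 Start X1.

Start → 2 | X1 Y1 | X2 Y2; W → X2 X3 | X3 Y3 | X2 Y4; X1 → 3; X2 → 0; X3 → 2; Y1 → W X1; Y2 → X2 X1; Y3 → W X1; Y4 → X2 Y5; Y5 → Start X1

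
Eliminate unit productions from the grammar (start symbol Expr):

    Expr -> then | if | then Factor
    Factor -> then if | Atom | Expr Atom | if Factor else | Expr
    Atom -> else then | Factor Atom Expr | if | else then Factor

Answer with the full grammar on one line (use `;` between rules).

Unit pairs: Factor ⇒* {Atom, Expr}.
For each unit pair (A, B), copy every non-unit production of B to A, then drop all unit productions.

Expr -> then | if | then Factor; Factor -> else then | Factor Atom Expr | if | else then Factor | then if | Expr Atom | if Factor else | then | then Factor; Atom -> else then | Factor Atom Expr | if | else then Factor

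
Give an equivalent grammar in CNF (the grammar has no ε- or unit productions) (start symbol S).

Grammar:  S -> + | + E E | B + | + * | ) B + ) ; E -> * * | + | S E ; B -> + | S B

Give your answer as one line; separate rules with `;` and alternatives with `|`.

Introduce a nonterminal for each terminal appearing in a rule of length ≥ 2: X1 → +, X2 → *, X3 → ).
Binarize each right-hand side of length ≥ 3 by chaining fresh nonterminals (Y1, Y2, …): affected rules were S → X1 E E; S → X3 B X1 X3.

S -> + | X1 Y1 | B X1 | X1 X2 | X3 Y2; E -> X2 X2 | + | S E; B -> + | S B; X1 -> +; X2 -> *; X3 -> ); Y1 -> E E; Y2 -> B Y3; Y3 -> X1 X3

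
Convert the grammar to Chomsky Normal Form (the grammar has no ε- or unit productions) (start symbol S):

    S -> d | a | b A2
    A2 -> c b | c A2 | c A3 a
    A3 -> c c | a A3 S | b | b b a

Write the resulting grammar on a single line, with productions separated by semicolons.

Introduce a nonterminal for each terminal appearing in a rule of length ≥ 2: X1 → b, X2 → c, X3 → a.
Binarize each right-hand side of length ≥ 3 by chaining fresh nonterminals (Y1, Y2, …): affected rules were A2 → X2 A3 X3; A3 → X3 A3 S; A3 → X1 X1 X3.

S -> d | a | X1 A2; A2 -> X2 X1 | X2 A2 | X2 Y1; A3 -> X2 X2 | X3 Y2 | b | X1 Y3; X1 -> b; X2 -> c; X3 -> a; Y1 -> A3 X3; Y2 -> A3 S; Y3 -> X1 X3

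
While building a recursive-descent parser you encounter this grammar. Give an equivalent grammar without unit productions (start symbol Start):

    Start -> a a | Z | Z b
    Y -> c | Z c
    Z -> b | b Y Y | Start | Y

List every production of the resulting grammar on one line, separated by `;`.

Start -> b | b Y Y | a a | Z b | c | Z c; Y -> c | Z c; Z -> b | b Y Y | a a | Z b | c | Z c

Unit pairs: Start ⇒* {Y, Z}; Z ⇒* {Start, Y}.
For every A with A ⇒* B via unit rules, add B's non-unit alternatives to A; then delete every rule of the form X → Y.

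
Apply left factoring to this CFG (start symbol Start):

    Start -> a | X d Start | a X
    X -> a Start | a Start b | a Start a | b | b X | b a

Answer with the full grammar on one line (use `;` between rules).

Start has alternatives sharing prefix 'a': factor to Start → a Start1 with Start1 → ε | X.
X has alternatives sharing prefix 'a Start': factor to X → a Start X1 with X1 → ε | b | a.
X has alternatives sharing prefix 'b': factor to X → b X2 with X2 → ε | X | a.

Start -> X d Start | a Start1; X -> a Start X1 | b X2; Start1 -> ε | X; X1 -> ε | b | a; X2 -> ε | X | a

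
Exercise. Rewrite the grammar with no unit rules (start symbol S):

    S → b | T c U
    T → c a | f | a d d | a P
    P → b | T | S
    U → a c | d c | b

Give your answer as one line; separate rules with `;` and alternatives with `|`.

S → b | T c U; T → c a | f | a d d | a P; P → b | T c U | c a | f | a d d | a P; U → a c | d c | b

Unit pairs: P ⇒* {S, T}.
For each unit pair (A, B), copy every non-unit production of B to A, then drop all unit productions.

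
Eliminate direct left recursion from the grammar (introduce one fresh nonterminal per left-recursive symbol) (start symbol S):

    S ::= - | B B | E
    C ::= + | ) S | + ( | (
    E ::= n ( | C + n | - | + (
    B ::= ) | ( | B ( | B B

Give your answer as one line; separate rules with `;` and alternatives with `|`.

S ::= - | B B | E; C ::= + | ) S | + ( | (; E ::= n ( | C + n | - | + (; B ::= ) B' | ( B'; B' ::= ( B' | B B' | ε

Left recursion appears on B.
For B: α = {(, B}, β = {), (}. Rewrite as B → β B' and B' → α B' | ε.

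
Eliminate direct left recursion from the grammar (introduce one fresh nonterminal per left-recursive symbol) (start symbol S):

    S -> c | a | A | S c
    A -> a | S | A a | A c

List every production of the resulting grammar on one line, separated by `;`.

S, A are directly left-recursive.
For S: α = {c}, β = {c, a, A}. Rewrite as S → β S' and S' → α S' | ε.
For A: α = {a, c}, β = {a, S}. Rewrite as A → β A' and A' → α A' | ε.

S -> c S' | a S' | A S'; A -> a A' | S A'; S' -> c S' | ε; A' -> a A' | c A' | ε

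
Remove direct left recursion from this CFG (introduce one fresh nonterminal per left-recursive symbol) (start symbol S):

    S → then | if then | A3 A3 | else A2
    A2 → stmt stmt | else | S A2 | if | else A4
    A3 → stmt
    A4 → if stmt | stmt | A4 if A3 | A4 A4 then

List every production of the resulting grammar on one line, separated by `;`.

Directly left-recursive nonterminal: A4.
For A4: α = {if A3, A4 then}, β = {if stmt, stmt}. Rewrite as A4 → β A4' and A4' → α A4' | ε.

S → then | if then | A3 A3 | else A2; A2 → stmt stmt | else | S A2 | if | else A4; A3 → stmt; A4 → if stmt A4' | stmt A4'; A4' → if A3 A4' | A4 then A4' | epsilon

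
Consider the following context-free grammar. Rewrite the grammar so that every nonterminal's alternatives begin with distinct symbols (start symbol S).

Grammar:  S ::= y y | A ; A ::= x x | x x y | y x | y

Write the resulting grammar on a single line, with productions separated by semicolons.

A has alternatives sharing prefix 'x x': factor to A → x x A' with A' → ε | y.
A has alternatives sharing prefix 'y': factor to A → y A'' with A'' → x | ε.

S ::= y y | A; A ::= x x A' | y A''; A' ::= ε | y; A'' ::= x | ε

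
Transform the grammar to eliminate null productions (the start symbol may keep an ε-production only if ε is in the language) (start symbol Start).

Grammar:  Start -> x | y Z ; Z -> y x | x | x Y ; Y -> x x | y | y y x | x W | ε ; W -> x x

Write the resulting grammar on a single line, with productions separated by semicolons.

Nullable set = {Y}.
ε ∉ L(G), so no ε-production is kept.

Start -> x | y Z; Z -> y x | x | x Y; Y -> x x | y | y y x | x W; W -> x x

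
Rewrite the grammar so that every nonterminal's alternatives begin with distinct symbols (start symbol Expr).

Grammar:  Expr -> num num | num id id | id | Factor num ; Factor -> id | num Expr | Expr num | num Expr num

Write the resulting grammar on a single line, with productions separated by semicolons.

Expr has alternatives sharing prefix 'num': factor to Expr → num Expr1 with Expr1 → num | id id.
Factor has alternatives sharing prefix 'num Expr': factor to Factor → num Expr Factor1 with Factor1 → ε | num.

Expr -> id | Factor num | num Expr1; Factor -> id | Expr num | num Expr Factor1; Expr1 -> num | id id; Factor1 -> ε | num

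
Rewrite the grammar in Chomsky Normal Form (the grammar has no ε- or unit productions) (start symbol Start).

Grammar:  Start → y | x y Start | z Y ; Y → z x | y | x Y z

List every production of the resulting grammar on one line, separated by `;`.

Introduce a nonterminal for each terminal appearing in a rule of length ≥ 2: X1 → x, X2 → y, X3 → z.
Binarize each right-hand side of length ≥ 3 by chaining fresh nonterminals (Y1, Y2, …): affected rules were Start → X1 X2 Start; Y → X1 Y X3.

Start → y | X1 Y1 | X3 Y; Y → X3 X1 | y | X1 Y2; X1 → x; X2 → y; X3 → z; Y1 → X2 Start; Y2 → Y X3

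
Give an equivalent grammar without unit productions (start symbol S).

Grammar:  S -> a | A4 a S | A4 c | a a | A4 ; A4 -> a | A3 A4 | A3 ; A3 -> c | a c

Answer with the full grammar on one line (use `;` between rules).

S -> a | A3 A4 | A4 a S | A4 c | a a | c | a c; A4 -> a | A3 A4 | c | a c; A3 -> c | a c

Unit pairs: A4 ⇒* {A3}; S ⇒* {A3, A4}.
For every A with A ⇒* B via unit rules, add B's non-unit alternatives to A; then delete every rule of the form X → Y.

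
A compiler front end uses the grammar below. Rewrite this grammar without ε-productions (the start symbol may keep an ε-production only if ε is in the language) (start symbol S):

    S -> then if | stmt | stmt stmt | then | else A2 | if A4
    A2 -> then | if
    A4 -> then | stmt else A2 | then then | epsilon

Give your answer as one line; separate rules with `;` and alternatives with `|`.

S -> then if | stmt | stmt stmt | then | else A2 | if A4 | if; A2 -> then | if; A4 -> then | stmt else A2 | then then

The nullable symbols are {A4}.
ε ∉ L(G), so no ε-production is kept.
For each production, add variants omitting each subset of nullable occurrences: S → if A4 gives if A4 | if.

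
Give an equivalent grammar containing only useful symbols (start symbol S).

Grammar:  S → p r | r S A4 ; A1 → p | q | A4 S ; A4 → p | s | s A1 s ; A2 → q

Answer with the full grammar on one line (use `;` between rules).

S → p r | r S A4; A1 → p | q | A4 S; A4 → p | s | s A1 s

Generating nonterminals: {A1, A2, A4, S}.
Reachable from S after that: {A1, A4, S}.
Removed useless symbols: {A2} and every production mentioning them.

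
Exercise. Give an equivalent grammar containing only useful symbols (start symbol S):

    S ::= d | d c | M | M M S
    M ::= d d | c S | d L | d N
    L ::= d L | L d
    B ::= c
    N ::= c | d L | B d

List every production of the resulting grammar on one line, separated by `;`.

Generating nonterminals: {B, M, N, S}.
Reachable from S after that: {B, M, N, S}.
Removed useless symbols: {L} and every production mentioning them.

S ::= d | d c | M | M M S; M ::= d d | c S | d N; B ::= c; N ::= c | B d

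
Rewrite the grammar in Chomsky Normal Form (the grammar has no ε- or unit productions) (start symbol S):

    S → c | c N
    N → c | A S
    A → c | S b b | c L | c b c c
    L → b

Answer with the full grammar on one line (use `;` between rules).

S → c | X1 N; N → c | A S; A → c | S Y1 | X1 L | X1 Y2; L → b; X1 → c; X2 → b; Y1 → X2 X2; Y2 → X2 Y3; Y3 → X1 X1

Introduce a nonterminal for each terminal appearing in a rule of length ≥ 2: X1 → c, X2 → b.
Binarize each right-hand side of length ≥ 3 by chaining fresh nonterminals (Y1, Y2, …): affected rules were A → S X2 X2; A → X1 X2 X1 X1.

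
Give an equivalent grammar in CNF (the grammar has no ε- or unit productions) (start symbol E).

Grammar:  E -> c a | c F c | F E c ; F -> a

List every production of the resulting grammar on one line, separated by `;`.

E -> X1 X2 | X1 Y1 | F Y2; F -> a; X1 -> c; X2 -> a; Y1 -> F X1; Y2 -> E X1

Introduce a nonterminal for each terminal appearing in a rule of length ≥ 2: X1 → c, X2 → a.
Binarize each right-hand side of length ≥ 3 by chaining fresh nonterminals (Y1, Y2, …): affected rules were E → X1 F X1; E → F E X1.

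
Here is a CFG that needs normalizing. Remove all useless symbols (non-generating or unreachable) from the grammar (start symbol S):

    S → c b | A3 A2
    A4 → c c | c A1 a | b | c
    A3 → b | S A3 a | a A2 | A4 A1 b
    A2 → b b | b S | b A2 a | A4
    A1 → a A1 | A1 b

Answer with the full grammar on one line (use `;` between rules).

S → c b | A3 A2; A4 → c c | b | c; A3 → b | S A3 a | a A2; A2 → b b | b S | b A2 a | A4

Generating nonterminals: {A2, A3, A4, S}.
Reachable from S after that: {A2, A3, A4, S}.
Removed useless symbols: {A1} and every production mentioning them.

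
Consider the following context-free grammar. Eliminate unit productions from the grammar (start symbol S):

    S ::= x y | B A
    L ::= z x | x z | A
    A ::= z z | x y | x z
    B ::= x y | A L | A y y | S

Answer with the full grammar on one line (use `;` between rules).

Unit pairs: B ⇒* {S}; L ⇒* {A}.
For each unit pair (A, B), copy every non-unit production of B to A, then drop all unit productions.

S ::= x y | B A; L ::= z x | x z | z z | x y; A ::= z z | x y | x z; B ::= x y | A L | A y y | B A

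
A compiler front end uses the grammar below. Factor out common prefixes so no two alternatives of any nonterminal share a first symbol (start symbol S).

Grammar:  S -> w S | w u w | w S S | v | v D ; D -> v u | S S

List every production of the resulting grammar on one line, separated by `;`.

S has alternatives sharing prefix 'w': factor to S → w S' with S' → S | u w | S S.
S has alternatives sharing prefix 'v': factor to S → v S'' with S'' → ε | D.
S' has alternatives sharing prefix 'S': factor to S' → S S''' with S''' → ε | S.

S -> w S' | v S''; D -> v u | S S; S' -> u w | S S'''; S'' -> ε | D; S''' -> ε | S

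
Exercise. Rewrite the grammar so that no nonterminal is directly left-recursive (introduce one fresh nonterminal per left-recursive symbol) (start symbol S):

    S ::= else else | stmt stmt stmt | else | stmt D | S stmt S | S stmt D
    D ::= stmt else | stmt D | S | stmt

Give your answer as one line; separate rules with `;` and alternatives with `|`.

S ::= else else S' | stmt stmt stmt S' | else S' | stmt D S'; D ::= stmt else | stmt D | S | stmt; S' ::= stmt S S' | stmt D S' | ε

Left recursion appears on S.
For S: α = {stmt S, stmt D}, β = {else else, stmt stmt stmt, else, stmt D}. Rewrite as S → β S' and S' → α S' | ε.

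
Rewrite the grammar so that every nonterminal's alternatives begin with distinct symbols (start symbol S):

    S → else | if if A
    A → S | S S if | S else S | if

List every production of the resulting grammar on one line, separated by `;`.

A has alternatives sharing prefix 'S': factor to A → S A' with A' → ε | S if | else S.

S → else | if if A; A → if | S A'; A' → ε | S if | else S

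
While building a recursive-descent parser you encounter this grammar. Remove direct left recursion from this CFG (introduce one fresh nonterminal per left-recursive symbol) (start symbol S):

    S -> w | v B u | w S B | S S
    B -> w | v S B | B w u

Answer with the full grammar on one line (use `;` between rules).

Left recursion appears on S, B.
For S: α = {S}, β = {w, v B u, w S B}. Rewrite as S → β S' and S' → α S' | ε.
For B: α = {w u}, β = {w, v S B}. Rewrite as B → β B' and B' → α B' | ε.

S -> w S' | v B u S' | w S B S'; B -> w B' | v S B B'; S' -> S S' | ε; B' -> w u B' | ε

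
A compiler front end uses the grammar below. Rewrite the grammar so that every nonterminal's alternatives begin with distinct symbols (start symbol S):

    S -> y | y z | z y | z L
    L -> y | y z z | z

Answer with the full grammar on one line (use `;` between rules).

S -> y S' | z S''; L -> z | y L'; S' -> epsilon | z; S'' -> y | L; L' -> epsilon | z z

S has alternatives sharing prefix 'y': factor to S → y S' with S' → ε | z.
S has alternatives sharing prefix 'z': factor to S → z S'' with S'' → y | L.
L has alternatives sharing prefix 'y': factor to L → y L' with L' → ε | z z.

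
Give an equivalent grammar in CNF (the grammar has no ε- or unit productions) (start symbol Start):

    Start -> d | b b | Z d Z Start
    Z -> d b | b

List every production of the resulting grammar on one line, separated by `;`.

Introduce a nonterminal for each terminal appearing in a rule of length ≥ 2: X1 → b, X2 → d.
Binarize each right-hand side of length ≥ 3 by chaining fresh nonterminals (Y1, Y2, …): affected rules were Start → Z X2 Z Start.

Start -> d | X1 X1 | Z Y1; Z -> X2 X1 | b; X1 -> b; X2 -> d; Y1 -> X2 Y2; Y2 -> Z Start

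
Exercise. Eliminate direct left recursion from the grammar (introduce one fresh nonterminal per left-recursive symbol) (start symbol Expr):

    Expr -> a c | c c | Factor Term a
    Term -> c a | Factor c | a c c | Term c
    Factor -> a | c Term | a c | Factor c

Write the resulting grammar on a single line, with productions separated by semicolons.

Expr -> a c | c c | Factor Term a; Term -> c a Term1 | Factor c Term1 | a c c Term1; Factor -> a Factor1 | c Term Factor1 | a c Factor1; Term1 -> c Term1 | epsilon; Factor1 -> c Factor1 | epsilon

Left recursion appears on Term, Factor.
For Term: α = {c}, β = {c a, Factor c, a c c}. Rewrite as Term → β Term1 and Term1 → α Term1 | ε.
For Factor: α = {c}, β = {a, c Term, a c}. Rewrite as Factor → β Factor1 and Factor1 → α Factor1 | ε.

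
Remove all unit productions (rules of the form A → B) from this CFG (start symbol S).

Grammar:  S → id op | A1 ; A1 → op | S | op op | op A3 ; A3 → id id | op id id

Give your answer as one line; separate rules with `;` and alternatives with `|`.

Unit pairs: A1 ⇒* {S}; S ⇒* {A1}.
Replace each nonterminal's rules with the union of the non-unit rules of every nonterminal it unit-derives.

S → op | op op | op A3 | id op; A1 → op | op op | op A3 | id op; A3 → id id | op id id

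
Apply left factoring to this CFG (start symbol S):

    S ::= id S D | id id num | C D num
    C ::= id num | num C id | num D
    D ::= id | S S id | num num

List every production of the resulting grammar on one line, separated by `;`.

S ::= C D num | id S'; C ::= id num | num C'; D ::= id | S S id | num num; S' ::= S D | id num; C' ::= C id | D

S has alternatives sharing prefix 'id': factor to S → id S' with S' → S D | id num.
C has alternatives sharing prefix 'num': factor to C → num C' with C' → C id | D.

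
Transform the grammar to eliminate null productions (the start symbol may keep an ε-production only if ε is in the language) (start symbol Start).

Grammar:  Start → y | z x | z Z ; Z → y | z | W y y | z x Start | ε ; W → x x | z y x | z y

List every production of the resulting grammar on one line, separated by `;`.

Start → y | z x | z Z | z; Z → y | z | W y y | z x Start; W → x x | z y x | z y

Nullable set = {Z}.
ε ∉ L(G), so no ε-production is kept.
For each production, add variants omitting each subset of nullable occurrences: Start → z Z gives z Z | z.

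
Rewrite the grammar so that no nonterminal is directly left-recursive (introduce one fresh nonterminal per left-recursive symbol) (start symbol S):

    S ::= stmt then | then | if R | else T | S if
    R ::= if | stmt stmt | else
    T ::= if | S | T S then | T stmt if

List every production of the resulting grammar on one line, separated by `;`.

S ::= stmt then S' | then S' | if R S' | else T S'; R ::= if | stmt stmt | else; T ::= if T' | S T'; S' ::= if S' | ε; T' ::= S then T' | stmt if T' | ε

S, T are directly left-recursive.
For S: α = {if}, β = {stmt then, then, if R, else T}. Rewrite as S → β S' and S' → α S' | ε.
For T: α = {S then, stmt if}, β = {if, S}. Rewrite as T → β T' and T' → α T' | ε.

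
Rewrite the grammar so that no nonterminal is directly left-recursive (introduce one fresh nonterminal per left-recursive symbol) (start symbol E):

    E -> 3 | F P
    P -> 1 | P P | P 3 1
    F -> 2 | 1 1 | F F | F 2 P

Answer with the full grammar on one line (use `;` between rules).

P, F are directly left-recursive.
For P: α = {P, 3 1}, β = {1}. Rewrite as P → β P' and P' → α P' | ε.
For F: α = {F, 2 P}, β = {2, 1 1}. Rewrite as F → β F' and F' → α F' | ε.

E -> 3 | F P; P -> 1 P'; F -> 2 F' | 1 1 F'; P' -> P P' | 3 1 P' | ε; F' -> F F' | 2 P F' | ε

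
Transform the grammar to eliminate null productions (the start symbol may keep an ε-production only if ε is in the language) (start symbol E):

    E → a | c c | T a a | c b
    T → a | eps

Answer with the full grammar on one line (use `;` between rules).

Nullable nonterminals: {T}.
ε ∉ L(G), so no ε-production is kept.
For each production, add variants omitting each subset of nullable occurrences: E → T a a gives T a a | a a.

E → a | c c | T a a | a a | c b; T → a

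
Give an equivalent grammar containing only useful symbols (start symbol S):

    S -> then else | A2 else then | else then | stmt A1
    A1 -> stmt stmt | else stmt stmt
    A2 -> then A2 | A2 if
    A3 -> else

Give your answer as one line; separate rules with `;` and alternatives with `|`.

S -> then else | else then | stmt A1; A1 -> stmt stmt | else stmt stmt

Generating nonterminals: {A1, A3, S}.
Reachable from S after that: {A1, S}.
Removed useless symbols: {A2, A3} and every production mentioning them.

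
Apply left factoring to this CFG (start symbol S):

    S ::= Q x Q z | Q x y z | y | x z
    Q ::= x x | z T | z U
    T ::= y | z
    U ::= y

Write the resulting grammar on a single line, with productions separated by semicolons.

S has alternatives sharing prefix 'Q x': factor to S → Q x S' with S' → Q z | y z.
Q has alternatives sharing prefix 'z': factor to Q → z Q' with Q' → T | U.

S ::= y | x z | Q x S'; Q ::= x x | z Q'; T ::= y | z; U ::= y; S' ::= Q z | y z; Q' ::= T | U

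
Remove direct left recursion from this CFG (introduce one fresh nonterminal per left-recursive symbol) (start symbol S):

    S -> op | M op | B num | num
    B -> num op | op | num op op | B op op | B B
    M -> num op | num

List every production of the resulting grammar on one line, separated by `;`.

S -> op | M op | B num | num; B -> num op B' | op B' | num op op B'; M -> num op | num; B' -> op op B' | B B' | ε

Left recursion appears on B.
For B: α = {op op, B}, β = {num op, op, num op op}. Rewrite as B → β B' and B' → α B' | ε.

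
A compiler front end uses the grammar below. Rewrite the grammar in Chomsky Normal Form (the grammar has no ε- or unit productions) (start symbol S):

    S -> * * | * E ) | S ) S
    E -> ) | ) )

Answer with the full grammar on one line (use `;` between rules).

S -> X1 X1 | X1 Y1 | S Y2; E -> ) | X2 X2; X1 -> *; X2 -> ); Y1 -> E X2; Y2 -> X2 S

Introduce a nonterminal for each terminal appearing in a rule of length ≥ 2: X1 → *, X2 → ).
Binarize each right-hand side of length ≥ 3 by chaining fresh nonterminals (Y1, Y2, …): affected rules were S → X1 E X2; S → S X2 S.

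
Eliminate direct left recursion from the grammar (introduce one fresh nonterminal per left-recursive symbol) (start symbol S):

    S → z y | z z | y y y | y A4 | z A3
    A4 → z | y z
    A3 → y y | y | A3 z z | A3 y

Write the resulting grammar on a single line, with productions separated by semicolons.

Directly left-recursive nonterminal: A3.
For A3: α = {z z, y}, β = {y y, y}. Rewrite as A3 → β A3' and A3' → α A3' | ε.

S → z y | z z | y y y | y A4 | z A3; A4 → z | y z; A3 → y y A3' | y A3'; A3' → z z A3' | y A3' | eps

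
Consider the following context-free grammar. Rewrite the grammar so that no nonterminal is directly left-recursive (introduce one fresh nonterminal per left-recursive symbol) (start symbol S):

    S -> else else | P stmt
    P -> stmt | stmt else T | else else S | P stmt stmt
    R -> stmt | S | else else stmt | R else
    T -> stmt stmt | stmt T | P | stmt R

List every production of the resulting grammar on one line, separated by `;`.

Directly left-recursive nonterminals: P, R.
For P: α = {stmt stmt}, β = {stmt, stmt else T, else else S}. Rewrite as P → β P' and P' → α P' | ε.
For R: α = {else}, β = {stmt, S, else else stmt}. Rewrite as R → β R' and R' → α R' | ε.

S -> else else | P stmt; P -> stmt P' | stmt else T P' | else else S P'; R -> stmt R' | S R' | else else stmt R'; T -> stmt stmt | stmt T | P | stmt R; P' -> stmt stmt P' | ε; R' -> else R' | ε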